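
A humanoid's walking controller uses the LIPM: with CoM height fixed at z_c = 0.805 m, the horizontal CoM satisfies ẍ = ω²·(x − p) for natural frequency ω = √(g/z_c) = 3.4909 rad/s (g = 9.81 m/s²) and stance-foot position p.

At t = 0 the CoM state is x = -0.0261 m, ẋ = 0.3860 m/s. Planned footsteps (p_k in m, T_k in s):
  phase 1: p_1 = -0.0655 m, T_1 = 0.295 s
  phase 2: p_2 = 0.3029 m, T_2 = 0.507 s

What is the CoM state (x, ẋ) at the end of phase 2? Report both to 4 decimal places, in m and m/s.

phase 1: p=-0.0655, T=0.295, ωT=1.029815, cosh=1.578811, sinh=1.221738; start (x,ẋ)=(-0.026100, 0.386000) → end (x,ẋ)=(0.131797, 0.777461)
phase 2: p=0.3029, T=0.507, ωT=1.769886, cosh=3.020269, sinh=2.849917; start (x,ẋ)=(0.131797, 0.777461) → end (x,ẋ)=(0.420829, 0.645872)

x = 0.4208, ẋ = 0.6459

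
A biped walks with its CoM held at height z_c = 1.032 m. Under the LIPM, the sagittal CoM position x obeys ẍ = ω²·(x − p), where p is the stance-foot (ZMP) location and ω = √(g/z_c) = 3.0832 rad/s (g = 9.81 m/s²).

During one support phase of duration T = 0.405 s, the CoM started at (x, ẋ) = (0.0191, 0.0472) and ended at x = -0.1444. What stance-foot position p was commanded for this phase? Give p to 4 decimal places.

ωT = 3.0832·0.405 = 1.248696; cosh(ωT) = 1.886337, sinh(ωT) = 1.599458
x(T) = p + (x₀−p)·cosh(ωT) + (ẋ₀/ω)·sinh(ωT) ⇒ p·(1 − cosh) = x(T) − x₀·cosh − (ẋ₀/ω)·sinh
numerator   = -0.1444 − (0.0191)·1.886337 − (0.0472/3.0832)·1.599458 = -0.204915
denominator = 1 − 1.886337 = -0.886337
p = -0.204915 / -0.886337 = 0.2312

p = 0.2312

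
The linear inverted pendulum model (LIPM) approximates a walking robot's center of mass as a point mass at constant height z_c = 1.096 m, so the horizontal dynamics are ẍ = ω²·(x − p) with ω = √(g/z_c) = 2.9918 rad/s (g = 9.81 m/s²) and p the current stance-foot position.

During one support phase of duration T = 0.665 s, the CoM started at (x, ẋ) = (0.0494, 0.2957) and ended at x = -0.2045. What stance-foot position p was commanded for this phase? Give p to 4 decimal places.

ωT = 2.9918·0.665 = 1.989547; cosh(ωT) = 3.724489, sinh(ωT) = 3.587732
x(T) = p + (x₀−p)·cosh(ωT) + (ẋ₀/ω)·sinh(ωT) ⇒ p·(1 − cosh) = x(T) − x₀·cosh − (ẋ₀/ω)·sinh
numerator   = -0.2045 − (0.0494)·3.724489 − (0.2957/2.9918)·3.587732 = -0.743090
denominator = 1 − 3.724489 = -2.724489
p = -0.743090 / -2.724489 = 0.2727

p = 0.2727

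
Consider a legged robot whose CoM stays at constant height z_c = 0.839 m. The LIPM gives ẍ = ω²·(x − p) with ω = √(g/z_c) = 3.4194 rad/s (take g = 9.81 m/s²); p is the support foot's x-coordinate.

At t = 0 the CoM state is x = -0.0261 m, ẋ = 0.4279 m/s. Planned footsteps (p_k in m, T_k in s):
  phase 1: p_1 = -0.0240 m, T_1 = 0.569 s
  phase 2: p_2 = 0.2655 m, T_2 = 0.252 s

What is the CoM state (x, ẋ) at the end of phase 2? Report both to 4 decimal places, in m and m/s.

phase 1: p=-0.0240, T=0.569, ωT=1.945639, cosh=3.570498, sinh=3.427602; start (x,ẋ)=(-0.026100, 0.427900) → end (x,ẋ)=(0.397428, 1.503203)
phase 2: p=0.2655, T=0.252, ωT=0.861689, cosh=1.394802, sinh=0.972353; start (x,ẋ)=(0.397428, 1.503203) → end (x,ẋ)=(0.876970, 2.535314)

x = 0.8770, ẋ = 2.5353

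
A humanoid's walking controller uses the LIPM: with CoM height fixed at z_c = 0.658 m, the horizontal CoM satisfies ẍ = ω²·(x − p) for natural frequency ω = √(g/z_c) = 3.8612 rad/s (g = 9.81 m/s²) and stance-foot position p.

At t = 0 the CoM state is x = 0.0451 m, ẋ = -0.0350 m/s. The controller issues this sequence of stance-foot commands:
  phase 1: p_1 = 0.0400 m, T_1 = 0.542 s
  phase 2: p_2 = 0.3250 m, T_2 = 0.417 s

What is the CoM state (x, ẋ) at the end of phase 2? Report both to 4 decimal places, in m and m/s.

phase 1: p=0.0400, T=0.542, ωT=2.092770, cosh=4.115345, sinh=3.992000; start (x,ẋ)=(0.045100, -0.035000) → end (x,ẋ)=(0.024803, -0.065426)
phase 2: p=0.3250, T=0.417, ωT=1.610120, cosh=2.601639, sinh=2.401775; start (x,ẋ)=(0.024803, -0.065426) → end (x,ẋ)=(-0.496702, -2.954166)

x = -0.4967, ẋ = -2.9542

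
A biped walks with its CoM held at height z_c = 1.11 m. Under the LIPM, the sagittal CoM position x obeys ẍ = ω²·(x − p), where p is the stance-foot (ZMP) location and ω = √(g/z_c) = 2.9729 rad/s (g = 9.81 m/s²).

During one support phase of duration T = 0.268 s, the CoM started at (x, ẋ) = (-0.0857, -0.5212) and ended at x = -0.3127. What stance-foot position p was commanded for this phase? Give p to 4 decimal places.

ωT = 2.9729·0.268 = 0.796737; cosh(ωT) = 1.334544, sinh(ωT) = 0.883747
x(T) = p + (x₀−p)·cosh(ωT) + (ẋ₀/ω)·sinh(ωT) ⇒ p·(1 − cosh) = x(T) − x₀·cosh − (ẋ₀/ω)·sinh
numerator   = -0.3127 − (-0.0857)·1.334544 − (-0.5212/2.9729)·0.883747 = -0.043394
denominator = 1 − 1.334544 = -0.334544
p = -0.043394 / -0.334544 = 0.1297

p = 0.1297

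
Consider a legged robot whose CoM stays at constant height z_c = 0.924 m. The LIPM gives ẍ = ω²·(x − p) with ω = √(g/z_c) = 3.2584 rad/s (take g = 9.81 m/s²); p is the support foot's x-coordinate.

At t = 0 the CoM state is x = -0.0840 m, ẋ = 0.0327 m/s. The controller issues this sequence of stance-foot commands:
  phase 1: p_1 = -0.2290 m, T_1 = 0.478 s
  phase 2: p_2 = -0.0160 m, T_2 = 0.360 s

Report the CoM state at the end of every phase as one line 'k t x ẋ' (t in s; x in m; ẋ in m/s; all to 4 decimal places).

phase 1: p=-0.2290, T=0.478, ωT=1.557515, cosh=2.478835, sinh=2.268176; start (x,ẋ)=(-0.084000, 0.032700) → end (x,ẋ)=(0.153194, 1.152699)
phase 2: p=-0.0160, T=0.360, ωT=1.173024, cosh=1.770590, sinh=1.461160; start (x,ẋ)=(0.153194, 1.152699) → end (x,ẋ)=(0.800476, 2.846495)

1 0.4780 0.1532 1.1527
2 0.8380 0.8005 2.8465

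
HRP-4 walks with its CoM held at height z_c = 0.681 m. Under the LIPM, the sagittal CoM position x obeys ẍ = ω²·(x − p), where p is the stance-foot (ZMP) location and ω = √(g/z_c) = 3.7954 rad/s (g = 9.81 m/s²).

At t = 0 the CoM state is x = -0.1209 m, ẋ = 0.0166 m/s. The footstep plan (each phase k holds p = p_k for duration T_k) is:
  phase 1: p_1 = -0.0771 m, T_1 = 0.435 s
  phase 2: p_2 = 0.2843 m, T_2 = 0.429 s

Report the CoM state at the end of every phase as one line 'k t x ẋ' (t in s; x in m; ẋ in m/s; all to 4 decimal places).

phase 1: p=-0.0771, T=0.435, ωT=1.650999, cosh=2.702021, sinh=2.510163; start (x,ẋ)=(-0.120900, 0.016600) → end (x,ẋ)=(-0.184470, -0.372432)
phase 2: p=0.2843, T=0.429, ωT=1.628227, cosh=2.645554, sinh=2.449277; start (x,ẋ)=(-0.184470, -0.372432) → end (x,ẋ)=(-1.196197, -5.342967)

1 0.4350 -0.1845 -0.3724
2 0.8640 -1.1962 -5.3430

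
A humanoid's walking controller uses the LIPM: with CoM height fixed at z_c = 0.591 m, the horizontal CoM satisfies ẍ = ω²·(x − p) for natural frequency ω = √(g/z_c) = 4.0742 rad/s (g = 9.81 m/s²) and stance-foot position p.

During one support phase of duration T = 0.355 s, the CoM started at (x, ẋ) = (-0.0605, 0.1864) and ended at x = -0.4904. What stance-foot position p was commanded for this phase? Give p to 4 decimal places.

p = 0.3597

ωT = 4.0742·0.355 = 1.446341; cosh(ωT) = 2.241487, sinh(ωT) = 2.006057
x(T) = p + (x₀−p)·cosh(ωT) + (ẋ₀/ω)·sinh(ωT) ⇒ p·(1 − cosh) = x(T) − x₀·cosh − (ẋ₀/ω)·sinh
numerator   = -0.4904 − (-0.0605)·2.241487 − (0.1864/4.0742)·2.006057 = -0.446570
denominator = 1 − 2.241487 = -1.241487
p = -0.446570 / -1.241487 = 0.3597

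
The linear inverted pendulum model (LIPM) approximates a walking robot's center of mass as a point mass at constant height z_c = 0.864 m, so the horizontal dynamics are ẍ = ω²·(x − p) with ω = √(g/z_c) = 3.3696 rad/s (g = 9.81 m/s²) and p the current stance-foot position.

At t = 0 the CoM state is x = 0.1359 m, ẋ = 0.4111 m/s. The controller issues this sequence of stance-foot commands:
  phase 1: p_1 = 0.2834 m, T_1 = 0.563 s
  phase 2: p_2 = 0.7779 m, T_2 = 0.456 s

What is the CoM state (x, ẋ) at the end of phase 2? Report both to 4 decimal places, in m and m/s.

phase 1: p=0.2834, T=0.563, ωT=1.897085, cosh=3.408219, sinh=3.258213; start (x,ẋ)=(0.135900, 0.411100) → end (x,ẋ)=(0.178198, -0.218265)
phase 2: p=0.7779, T=0.456, ωT=1.536538, cosh=2.431796, sinh=2.216671; start (x,ẋ)=(0.178198, -0.218265) → end (x,ẋ)=(-0.824037, -5.010127)

x = -0.8240, ẋ = -5.0101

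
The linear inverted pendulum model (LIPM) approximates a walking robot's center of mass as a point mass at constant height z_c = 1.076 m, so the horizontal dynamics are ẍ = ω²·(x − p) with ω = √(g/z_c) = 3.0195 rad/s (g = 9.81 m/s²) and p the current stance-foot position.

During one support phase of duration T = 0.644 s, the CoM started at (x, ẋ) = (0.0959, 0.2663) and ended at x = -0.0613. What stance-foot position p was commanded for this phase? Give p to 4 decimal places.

ωT = 3.0195·0.644 = 1.944558; cosh(ωT) = 3.566796, sinh(ωT) = 3.423745
x(T) = p + (x₀−p)·cosh(ωT) + (ẋ₀/ω)·sinh(ωT) ⇒ p·(1 − cosh) = x(T) − x₀·cosh − (ẋ₀/ω)·sinh
numerator   = -0.0613 − (0.0959)·3.566796 − (0.2663/3.0195)·3.423745 = -0.705308
denominator = 1 − 3.566796 = -2.566796
p = -0.705308 / -2.566796 = 0.2748

p = 0.2748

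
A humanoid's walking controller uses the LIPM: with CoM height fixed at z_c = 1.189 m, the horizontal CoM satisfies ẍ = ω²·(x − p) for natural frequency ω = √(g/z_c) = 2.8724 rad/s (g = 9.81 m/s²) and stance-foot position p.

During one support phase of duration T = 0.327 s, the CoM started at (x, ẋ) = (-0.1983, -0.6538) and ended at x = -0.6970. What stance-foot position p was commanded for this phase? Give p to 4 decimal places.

p = 0.3329

ωT = 2.8724·0.327 = 0.939275; cosh(ωT) = 1.474518, sinh(ωT) = 1.083607
x(T) = p + (x₀−p)·cosh(ωT) + (ẋ₀/ω)·sinh(ωT) ⇒ p·(1 − cosh) = x(T) − x₀·cosh − (ẋ₀/ω)·sinh
numerator   = -0.6970 − (-0.1983)·1.474518 − (-0.6538/2.8724)·1.083607 = -0.157958
denominator = 1 − 1.474518 = -0.474518
p = -0.157958 / -0.474518 = 0.3329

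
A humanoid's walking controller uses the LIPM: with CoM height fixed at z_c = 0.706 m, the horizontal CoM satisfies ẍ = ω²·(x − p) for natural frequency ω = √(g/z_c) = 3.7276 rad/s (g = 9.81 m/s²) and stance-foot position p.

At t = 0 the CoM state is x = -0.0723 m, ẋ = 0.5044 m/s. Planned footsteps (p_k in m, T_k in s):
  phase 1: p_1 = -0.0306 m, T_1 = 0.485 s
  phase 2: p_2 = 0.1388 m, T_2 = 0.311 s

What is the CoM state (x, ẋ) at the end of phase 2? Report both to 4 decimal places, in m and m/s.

phase 1: p=-0.0306, T=0.485, ωT=1.807886, cosh=3.130772, sinh=2.966772; start (x,ẋ)=(-0.072300, 0.504400) → end (x,ẋ)=(0.240295, 1.118004)
phase 2: p=0.1388, T=0.311, ωT=1.159284, cosh=1.750680, sinh=1.436969; start (x,ẋ)=(0.240295, 1.118004) → end (x,ẋ)=(0.747470, 2.500921)

x = 0.7475, ẋ = 2.5009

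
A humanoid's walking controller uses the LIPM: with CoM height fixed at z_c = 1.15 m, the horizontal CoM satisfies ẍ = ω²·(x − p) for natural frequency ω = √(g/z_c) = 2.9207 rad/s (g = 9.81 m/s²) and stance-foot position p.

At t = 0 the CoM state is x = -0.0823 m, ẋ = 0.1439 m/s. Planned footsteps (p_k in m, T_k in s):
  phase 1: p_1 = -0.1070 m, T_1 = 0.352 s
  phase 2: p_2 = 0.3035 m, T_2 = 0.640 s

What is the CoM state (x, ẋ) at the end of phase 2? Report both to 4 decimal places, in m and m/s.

x = -0.3892, ẋ = -1.8342

phase 1: p=-0.1070, T=0.352, ωT=1.028086, cosh=1.576701, sinh=1.219010; start (x,ẋ)=(-0.082300, 0.143900) → end (x,ẋ)=(-0.007996, 0.314828)
phase 2: p=0.3035, T=0.640, ωT=1.869248, cosh=3.318829, sinh=3.164590; start (x,ẋ)=(-0.007996, 0.314828) → end (x,ẋ)=(-0.389185, -1.834240)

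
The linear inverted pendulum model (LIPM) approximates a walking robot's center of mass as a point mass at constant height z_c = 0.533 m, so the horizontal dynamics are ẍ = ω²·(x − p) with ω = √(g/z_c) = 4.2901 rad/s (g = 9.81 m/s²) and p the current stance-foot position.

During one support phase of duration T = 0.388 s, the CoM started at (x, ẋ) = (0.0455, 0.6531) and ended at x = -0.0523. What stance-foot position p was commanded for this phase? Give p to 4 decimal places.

ωT = 4.2901·0.388 = 1.664559; cosh(ωT) = 2.736308, sinh(ωT) = 2.547034
x(T) = p + (x₀−p)·cosh(ωT) + (ẋ₀/ω)·sinh(ωT) ⇒ p·(1 − cosh) = x(T) − x₀·cosh − (ẋ₀/ω)·sinh
numerator   = -0.0523 − (0.0455)·2.736308 − (0.6531/4.2901)·2.547034 = -0.564548
denominator = 1 − 2.736308 = -1.736308
p = -0.564548 / -1.736308 = 0.3251

p = 0.3251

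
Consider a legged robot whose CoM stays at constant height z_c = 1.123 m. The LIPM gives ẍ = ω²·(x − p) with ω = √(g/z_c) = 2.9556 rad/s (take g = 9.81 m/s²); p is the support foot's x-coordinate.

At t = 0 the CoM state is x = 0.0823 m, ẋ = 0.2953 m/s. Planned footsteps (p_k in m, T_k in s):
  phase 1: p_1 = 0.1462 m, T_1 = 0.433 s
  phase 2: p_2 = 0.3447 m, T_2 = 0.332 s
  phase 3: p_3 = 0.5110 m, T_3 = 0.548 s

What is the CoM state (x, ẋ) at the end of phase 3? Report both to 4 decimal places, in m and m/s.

phase 1: p=0.1462, T=0.433, ωT=1.279775, cosh=1.936965, sinh=1.658865; start (x,ẋ)=(0.082300, 0.295300) → end (x,ẋ)=(0.188169, 0.258688)
phase 2: p=0.3447, T=0.332, ωT=0.981259, cosh=1.521326, sinh=1.146487; start (x,ẋ)=(0.188169, 0.258688) → end (x,ẋ)=(0.206910, -0.136868)
phase 3: p=0.5110, T=0.548, ωT=1.619669, cosh=2.624691, sinh=2.426726; start (x,ẋ)=(0.206910, -0.136868) → end (x,ẋ)=(-0.399518, -2.540297)

x = -0.3995, ẋ = -2.5403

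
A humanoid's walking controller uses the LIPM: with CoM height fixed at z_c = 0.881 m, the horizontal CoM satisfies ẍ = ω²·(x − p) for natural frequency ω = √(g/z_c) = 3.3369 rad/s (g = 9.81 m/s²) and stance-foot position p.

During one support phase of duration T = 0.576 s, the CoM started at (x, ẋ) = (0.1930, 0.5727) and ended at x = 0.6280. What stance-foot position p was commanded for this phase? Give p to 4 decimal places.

p = 0.2488

ωT = 3.3369·0.576 = 1.922054; cosh(ωT) = 3.490646, sinh(ωT) = 3.344340
x(T) = p + (x₀−p)·cosh(ωT) + (ẋ₀/ω)·sinh(ωT) ⇒ p·(1 − cosh) = x(T) − x₀·cosh − (ẋ₀/ω)·sinh
numerator   = 0.6280 − (0.1930)·3.490646 − (0.5727/3.3369)·3.344340 = -0.619672
denominator = 1 − 3.490646 = -2.490646
p = -0.619672 / -2.490646 = 0.2488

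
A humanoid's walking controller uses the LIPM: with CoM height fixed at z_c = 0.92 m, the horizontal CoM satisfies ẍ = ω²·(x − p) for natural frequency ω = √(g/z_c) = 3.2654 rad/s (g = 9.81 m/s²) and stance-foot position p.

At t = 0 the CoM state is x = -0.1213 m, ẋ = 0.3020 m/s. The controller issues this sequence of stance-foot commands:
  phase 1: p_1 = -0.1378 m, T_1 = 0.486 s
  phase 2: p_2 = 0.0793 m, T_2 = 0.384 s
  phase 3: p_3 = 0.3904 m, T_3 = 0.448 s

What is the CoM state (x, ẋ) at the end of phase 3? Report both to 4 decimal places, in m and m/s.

phase 1: p=-0.1378, T=0.486, ωT=1.586984, cosh=2.546762, sinh=2.342221; start (x,ẋ)=(-0.121300, 0.302000) → end (x,ẋ)=(0.120842, 0.895319)
phase 2: p=0.0793, T=0.384, ωT=1.253914, cosh=1.894708, sinh=1.609322; start (x,ẋ)=(0.120842, 0.895319) → end (x,ẋ)=(0.599259, 1.914672)
phase 3: p=0.3904, T=0.448, ωT=1.462899, cosh=2.275013, sinh=2.043449; start (x,ẋ)=(0.599259, 1.914672) → end (x,ẋ)=(2.063735, 5.749549)

x = 2.0637, ẋ = 5.7495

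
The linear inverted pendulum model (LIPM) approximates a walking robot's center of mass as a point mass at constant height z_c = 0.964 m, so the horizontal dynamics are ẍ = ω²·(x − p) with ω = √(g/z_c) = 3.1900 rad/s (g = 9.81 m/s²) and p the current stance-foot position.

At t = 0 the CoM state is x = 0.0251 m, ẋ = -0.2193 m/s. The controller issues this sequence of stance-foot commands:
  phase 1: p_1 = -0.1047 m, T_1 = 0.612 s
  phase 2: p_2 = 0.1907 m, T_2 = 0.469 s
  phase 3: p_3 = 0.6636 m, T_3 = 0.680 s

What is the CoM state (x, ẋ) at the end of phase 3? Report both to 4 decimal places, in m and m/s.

phase 1: p=-0.1047, T=0.612, ωT=1.952280, cosh=3.593341, sinh=3.451391; start (x,ẋ)=(0.025100, -0.219300) → end (x,ẋ)=(0.124446, 0.641070)
phase 2: p=0.1907, T=0.469, ωT=1.496110, cosh=2.344144, sinh=2.120145; start (x,ẋ)=(0.124446, 0.641070) → end (x,ẋ)=(0.461461, 1.054668)
phase 3: p=0.6636, T=0.680, ωT=2.169200, cosh=4.432775, sinh=4.318506; start (x,ẋ)=(0.461461, 1.054668) → end (x,ẋ)=(1.195332, 1.890426)

x = 1.1953, ẋ = 1.8904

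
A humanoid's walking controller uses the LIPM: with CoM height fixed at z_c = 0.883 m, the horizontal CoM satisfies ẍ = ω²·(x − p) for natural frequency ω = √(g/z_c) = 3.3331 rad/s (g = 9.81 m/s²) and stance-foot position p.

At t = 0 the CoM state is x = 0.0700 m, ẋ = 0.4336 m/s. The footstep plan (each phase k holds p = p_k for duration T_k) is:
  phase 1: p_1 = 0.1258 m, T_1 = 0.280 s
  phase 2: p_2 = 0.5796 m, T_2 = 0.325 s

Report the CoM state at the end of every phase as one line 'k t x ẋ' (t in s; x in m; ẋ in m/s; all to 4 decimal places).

1 0.2800 0.1837 0.4366
2 0.6050 0.0991 -1.0070

phase 1: p=0.1258, T=0.280, ωT=0.933268, cosh=1.468036, sinh=1.074770; start (x,ẋ)=(0.070000, 0.433600) → end (x,ẋ)=(0.183699, 0.436647)
phase 2: p=0.5796, T=0.325, ωT=1.083257, cosh=1.646389, sinh=1.307898; start (x,ẋ)=(0.183699, 0.436647) → end (x,ẋ)=(0.099133, -1.006980)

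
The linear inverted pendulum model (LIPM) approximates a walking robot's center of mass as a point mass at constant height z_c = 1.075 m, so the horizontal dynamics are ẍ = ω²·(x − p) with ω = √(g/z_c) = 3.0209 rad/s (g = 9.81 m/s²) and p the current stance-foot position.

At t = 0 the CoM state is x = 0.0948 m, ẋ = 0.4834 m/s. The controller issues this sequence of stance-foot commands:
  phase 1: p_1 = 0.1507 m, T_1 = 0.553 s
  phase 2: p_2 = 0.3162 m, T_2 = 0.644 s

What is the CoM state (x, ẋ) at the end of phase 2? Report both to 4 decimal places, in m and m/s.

x = 1.6585, ẋ = 4.1440

phase 1: p=0.1507, T=0.553, ωT=1.670558, cosh=2.751637, sinh=2.563495; start (x,ẋ)=(0.094800, 0.483400) → end (x,ẋ)=(0.407090, 0.897248)
phase 2: p=0.3162, T=0.644, ωT=1.945460, cosh=3.569884, sinh=3.426963; start (x,ẋ)=(0.407090, 0.897248) → end (x,ẋ)=(1.658522, 4.144013)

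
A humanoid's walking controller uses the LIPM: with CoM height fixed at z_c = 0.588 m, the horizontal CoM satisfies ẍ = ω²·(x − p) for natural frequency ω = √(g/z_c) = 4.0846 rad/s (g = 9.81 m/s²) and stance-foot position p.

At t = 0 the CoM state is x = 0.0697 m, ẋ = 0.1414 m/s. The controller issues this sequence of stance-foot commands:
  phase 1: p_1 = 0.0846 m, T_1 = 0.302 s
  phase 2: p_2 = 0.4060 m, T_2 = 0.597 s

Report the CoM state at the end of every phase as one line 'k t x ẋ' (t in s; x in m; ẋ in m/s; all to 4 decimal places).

1 0.3020 0.1112 0.1677
2 0.8990 -1.0618 -5.8758

phase 1: p=0.0846, T=0.302, ωT=1.233549, cosh=1.862325, sinh=1.571068; start (x,ẋ)=(0.069700, 0.141400) → end (x,ẋ)=(0.111238, 0.167717)
phase 2: p=0.4060, T=0.597, ωT=2.438506, cosh=5.771603, sinh=5.684312; start (x,ẋ)=(0.111238, 0.167717) → end (x,ẋ)=(-1.061845, -5.875823)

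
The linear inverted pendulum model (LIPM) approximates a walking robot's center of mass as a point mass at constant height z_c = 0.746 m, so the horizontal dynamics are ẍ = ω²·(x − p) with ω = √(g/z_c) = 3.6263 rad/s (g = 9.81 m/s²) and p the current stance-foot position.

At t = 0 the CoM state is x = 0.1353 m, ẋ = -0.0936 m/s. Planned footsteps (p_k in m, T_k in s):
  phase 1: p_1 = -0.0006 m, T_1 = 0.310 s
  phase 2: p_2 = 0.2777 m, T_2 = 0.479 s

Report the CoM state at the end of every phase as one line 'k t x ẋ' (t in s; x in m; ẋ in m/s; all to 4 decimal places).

phase 1: p=-0.0006, T=0.310, ωT=1.124153, cosh=1.701268, sinh=1.376341; start (x,ẋ)=(0.135300, -0.093600) → end (x,ẋ)=(0.195077, 0.519041)
phase 2: p=0.2777, T=0.479, ωT=1.736998, cosh=2.928156, sinh=2.752108; start (x,ẋ)=(0.195077, 0.519041) → end (x,ẋ)=(0.429683, 0.695260)

1 0.3100 0.1951 0.5190
2 0.7890 0.4297 0.6953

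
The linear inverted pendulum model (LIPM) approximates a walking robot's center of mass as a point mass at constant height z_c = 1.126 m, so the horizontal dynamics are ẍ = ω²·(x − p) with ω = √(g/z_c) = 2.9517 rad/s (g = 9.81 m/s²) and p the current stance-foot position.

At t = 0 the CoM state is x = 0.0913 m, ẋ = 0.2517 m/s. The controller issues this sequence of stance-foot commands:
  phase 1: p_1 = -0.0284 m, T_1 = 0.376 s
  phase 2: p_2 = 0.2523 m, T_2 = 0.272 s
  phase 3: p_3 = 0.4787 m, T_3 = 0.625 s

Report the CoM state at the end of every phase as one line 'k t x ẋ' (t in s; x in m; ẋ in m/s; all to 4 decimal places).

phase 1: p=-0.0284, T=0.376, ωT=1.109839, cosh=1.681741, sinh=1.352129; start (x,ẋ)=(0.091300, 0.251700) → end (x,ẋ)=(0.288204, 0.901027)
phase 2: p=0.2523, T=0.272, ωT=0.802862, cosh=1.339983, sinh=0.891938; start (x,ẋ)=(0.288204, 0.901027) → end (x,ẋ)=(0.572681, 1.301887)
phase 3: p=0.4787, T=0.625, ωT=1.844813, cosh=3.242484, sinh=3.084429; start (x,ẋ)=(0.572681, 1.301887) → end (x,ẋ)=(2.143862, 5.076982)

1 0.3760 0.2882 0.9010
2 0.6480 0.5727 1.3019
3 1.2730 2.1439 5.0770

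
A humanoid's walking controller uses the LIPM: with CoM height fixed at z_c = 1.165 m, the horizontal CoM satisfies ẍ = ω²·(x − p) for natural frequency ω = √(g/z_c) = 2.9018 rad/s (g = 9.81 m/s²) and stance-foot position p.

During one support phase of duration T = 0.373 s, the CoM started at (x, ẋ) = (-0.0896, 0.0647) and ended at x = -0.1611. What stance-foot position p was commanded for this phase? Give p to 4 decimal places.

p = 0.0664

ωT = 2.9018·0.373 = 1.082371; cosh(ωT) = 1.645231, sinh(ωT) = 1.306440
x(T) = p + (x₀−p)·cosh(ωT) + (ẋ₀/ω)·sinh(ωT) ⇒ p·(1 − cosh) = x(T) − x₀·cosh − (ẋ₀/ω)·sinh
numerator   = -0.1611 − (-0.0896)·1.645231 − (0.0647/2.9018)·1.306440 = -0.042816
denominator = 1 − 1.645231 = -0.645231
p = -0.042816 / -0.645231 = 0.0664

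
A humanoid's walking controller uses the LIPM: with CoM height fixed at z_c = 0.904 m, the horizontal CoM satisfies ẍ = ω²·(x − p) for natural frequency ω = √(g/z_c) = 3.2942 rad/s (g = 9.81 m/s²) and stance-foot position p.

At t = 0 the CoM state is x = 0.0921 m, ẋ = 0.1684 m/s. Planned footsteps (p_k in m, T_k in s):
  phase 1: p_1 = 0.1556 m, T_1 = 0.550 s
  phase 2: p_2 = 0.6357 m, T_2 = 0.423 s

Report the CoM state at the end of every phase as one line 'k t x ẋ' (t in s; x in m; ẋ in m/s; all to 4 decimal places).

phase 1: p=0.1556, T=0.550, ωT=1.811810, cosh=3.142438, sinh=2.979080; start (x,ẋ)=(0.092100, 0.168400) → end (x,ẋ)=(0.108346, -0.093982)
phase 2: p=0.6357, T=0.423, ωT=1.393447, cosh=2.138465, sinh=1.890247; start (x,ẋ)=(0.108346, -0.093982) → end (x,ẋ)=(-0.545956, -3.484731)

1 0.5500 0.1083 -0.0940
2 0.9730 -0.5460 -3.4847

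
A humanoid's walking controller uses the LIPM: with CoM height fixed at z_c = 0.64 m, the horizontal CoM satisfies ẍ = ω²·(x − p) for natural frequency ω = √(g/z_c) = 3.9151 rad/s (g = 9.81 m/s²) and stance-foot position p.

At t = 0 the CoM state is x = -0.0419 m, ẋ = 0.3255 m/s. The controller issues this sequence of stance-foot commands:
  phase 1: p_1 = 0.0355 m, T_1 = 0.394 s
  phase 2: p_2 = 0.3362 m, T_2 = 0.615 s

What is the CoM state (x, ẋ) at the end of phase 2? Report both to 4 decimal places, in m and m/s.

x = -1.2001, ẋ = -5.8966

phase 1: p=0.0355, T=0.394, ωT=1.542549, cosh=2.445166, sinh=2.231331; start (x,ẋ)=(-0.041900, 0.325500) → end (x,ẋ)=(0.031756, 0.119744)
phase 2: p=0.3362, T=0.615, ωT=2.407786, cosh=5.599679, sinh=5.509665; start (x,ẋ)=(0.031756, 0.119744) → end (x,ẋ)=(-1.200073, -5.896594)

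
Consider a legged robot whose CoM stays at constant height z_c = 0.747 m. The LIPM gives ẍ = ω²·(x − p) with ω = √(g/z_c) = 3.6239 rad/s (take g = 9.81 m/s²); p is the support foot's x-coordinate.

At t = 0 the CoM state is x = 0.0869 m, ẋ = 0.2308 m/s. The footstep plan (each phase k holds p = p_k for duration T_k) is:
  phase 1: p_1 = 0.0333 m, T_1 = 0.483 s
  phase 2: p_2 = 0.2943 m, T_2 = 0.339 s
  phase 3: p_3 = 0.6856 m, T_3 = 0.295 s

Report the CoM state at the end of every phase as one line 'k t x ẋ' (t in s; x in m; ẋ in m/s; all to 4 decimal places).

1 0.4830 0.3700 1.2266
2 0.8220 0.9633 2.7031
3 1.1170 2.0959 5.6932

phase 1: p=0.0333, T=0.483, ωT=1.750344, cosh=2.965148, sinh=2.791433; start (x,ẋ)=(0.086900, 0.230800) → end (x,ẋ)=(0.370014, 1.226567)
phase 2: p=0.2943, T=0.339, ωT=1.228502, cosh=1.854420, sinh=1.561689; start (x,ẋ)=(0.370014, 1.226567) → end (x,ẋ)=(0.963283, 2.703063)
phase 3: p=0.6856, T=0.295, ωT=1.069050, cosh=1.627974, sinh=1.284639; start (x,ẋ)=(0.963283, 2.703063) → end (x,ẋ)=(2.095872, 5.693244)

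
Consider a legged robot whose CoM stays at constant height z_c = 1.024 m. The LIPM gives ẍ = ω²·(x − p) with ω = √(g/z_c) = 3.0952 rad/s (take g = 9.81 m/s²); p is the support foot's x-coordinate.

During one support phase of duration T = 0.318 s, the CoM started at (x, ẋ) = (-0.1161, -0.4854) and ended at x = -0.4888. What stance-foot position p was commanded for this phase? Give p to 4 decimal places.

ωT = 3.0952·0.318 = 0.984274; cosh(ωT) = 1.524789, sinh(ωT) = 1.151078
x(T) = p + (x₀−p)·cosh(ωT) + (ẋ₀/ω)·sinh(ωT) ⇒ p·(1 − cosh) = x(T) − x₀·cosh − (ẋ₀/ω)·sinh
numerator   = -0.4888 − (-0.1161)·1.524789 − (-0.4854/3.0952)·1.151078 = -0.131256
denominator = 1 − 1.524789 = -0.524789
p = -0.131256 / -0.524789 = 0.2501

p = 0.2501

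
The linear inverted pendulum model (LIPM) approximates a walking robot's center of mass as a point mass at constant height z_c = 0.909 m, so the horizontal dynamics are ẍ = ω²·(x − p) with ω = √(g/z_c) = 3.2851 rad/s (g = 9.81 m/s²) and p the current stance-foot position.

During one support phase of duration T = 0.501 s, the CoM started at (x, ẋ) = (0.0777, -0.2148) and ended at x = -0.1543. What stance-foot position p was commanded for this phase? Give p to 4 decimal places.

ωT = 3.2851·0.501 = 1.645835; cosh(ωT) = 2.689095, sinh(ωT) = 2.496243
x(T) = p + (x₀−p)·cosh(ωT) + (ẋ₀/ω)·sinh(ωT) ⇒ p·(1 − cosh) = x(T) − x₀·cosh − (ẋ₀/ω)·sinh
numerator   = -0.1543 − (0.0777)·2.689095 − (-0.2148/3.2851)·2.496243 = -0.200023
denominator = 1 − 2.689095 = -1.689095
p = -0.200023 / -1.689095 = 0.1184

p = 0.1184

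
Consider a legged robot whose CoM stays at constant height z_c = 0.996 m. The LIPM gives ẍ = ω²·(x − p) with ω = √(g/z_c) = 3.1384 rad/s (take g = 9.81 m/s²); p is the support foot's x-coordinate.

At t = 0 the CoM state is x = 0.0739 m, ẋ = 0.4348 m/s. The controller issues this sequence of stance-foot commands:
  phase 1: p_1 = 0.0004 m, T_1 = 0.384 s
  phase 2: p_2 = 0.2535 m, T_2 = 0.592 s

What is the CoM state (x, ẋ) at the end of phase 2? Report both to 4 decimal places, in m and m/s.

phase 1: p=0.0004, T=0.384, ωT=1.205146, cosh=1.818447, sinh=1.518798; start (x,ẋ)=(0.073900, 0.434800) → end (x,ẋ)=(0.344473, 1.141005)
phase 2: p=0.2535, T=0.592, ωT=1.857933, cosh=3.283233, sinh=3.127238; start (x,ẋ)=(0.344473, 1.141005) → end (x,ẋ)=(1.689133, 4.639044)

x = 1.6891, ẋ = 4.6390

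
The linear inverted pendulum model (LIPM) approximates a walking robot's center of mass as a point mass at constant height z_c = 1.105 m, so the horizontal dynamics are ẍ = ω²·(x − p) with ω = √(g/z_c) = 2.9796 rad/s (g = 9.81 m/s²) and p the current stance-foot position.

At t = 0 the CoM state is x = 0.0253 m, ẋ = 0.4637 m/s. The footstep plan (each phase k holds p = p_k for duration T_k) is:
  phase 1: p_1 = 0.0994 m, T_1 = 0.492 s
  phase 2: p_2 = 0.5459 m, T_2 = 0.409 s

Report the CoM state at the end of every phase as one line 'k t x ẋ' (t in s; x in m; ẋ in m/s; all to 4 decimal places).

phase 1: p=0.0994, T=0.492, ωT=1.465963, cosh=2.281285, sinh=2.050429; start (x,ẋ)=(0.025300, 0.463700) → end (x,ẋ)=(0.249455, 0.605121)
phase 2: p=0.5459, T=0.409, ωT=1.218656, cosh=1.839133, sinh=1.543506; start (x,ẋ)=(0.249455, 0.605121) → end (x,ẋ)=(0.314165, -0.250464)

1 0.4920 0.2495 0.6051
2 0.9010 0.3142 -0.2505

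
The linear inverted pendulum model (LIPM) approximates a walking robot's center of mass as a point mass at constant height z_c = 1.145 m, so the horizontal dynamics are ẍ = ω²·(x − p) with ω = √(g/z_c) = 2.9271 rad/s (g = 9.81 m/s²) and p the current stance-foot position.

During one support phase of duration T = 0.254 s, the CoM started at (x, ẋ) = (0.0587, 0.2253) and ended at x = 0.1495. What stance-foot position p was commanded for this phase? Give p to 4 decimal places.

p = -0.0386

ωT = 2.9271·0.254 = 0.743483; cosh(ωT) = 1.289352, sinh(ωT) = 0.813897
x(T) = p + (x₀−p)·cosh(ωT) + (ẋ₀/ω)·sinh(ωT) ⇒ p·(1 − cosh) = x(T) − x₀·cosh − (ẋ₀/ω)·sinh
numerator   = 0.1495 − (0.0587)·1.289352 − (0.2253/2.9271)·0.813897 = 0.011169
denominator = 1 − 1.289352 = -0.289352
p = 0.011169 / -0.289352 = -0.0386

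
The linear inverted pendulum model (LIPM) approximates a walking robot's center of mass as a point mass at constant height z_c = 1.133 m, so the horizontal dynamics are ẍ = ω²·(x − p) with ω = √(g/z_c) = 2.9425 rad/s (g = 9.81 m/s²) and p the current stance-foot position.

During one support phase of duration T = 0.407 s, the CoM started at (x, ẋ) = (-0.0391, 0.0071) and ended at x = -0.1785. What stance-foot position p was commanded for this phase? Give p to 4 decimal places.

p = 0.1381

ωT = 2.9425·0.407 = 1.197597; cosh(ωT) = 1.807034, sinh(ωT) = 1.505116
x(T) = p + (x₀−p)·cosh(ωT) + (ẋ₀/ω)·sinh(ωT) ⇒ p·(1 − cosh) = x(T) − x₀·cosh − (ẋ₀/ω)·sinh
numerator   = -0.1785 − (-0.0391)·1.807034 − (0.0071/2.9425)·1.505116 = -0.111477
denominator = 1 − 1.807034 = -0.807034
p = -0.111477 / -0.807034 = 0.1381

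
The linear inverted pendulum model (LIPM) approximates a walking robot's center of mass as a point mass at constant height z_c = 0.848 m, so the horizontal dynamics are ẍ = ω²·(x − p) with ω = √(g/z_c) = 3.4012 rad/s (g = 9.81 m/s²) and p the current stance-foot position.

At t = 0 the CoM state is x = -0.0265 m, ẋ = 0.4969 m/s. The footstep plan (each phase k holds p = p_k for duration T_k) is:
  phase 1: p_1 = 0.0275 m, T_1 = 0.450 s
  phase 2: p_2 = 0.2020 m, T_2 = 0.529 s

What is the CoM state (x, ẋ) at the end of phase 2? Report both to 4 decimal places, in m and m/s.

phase 1: p=0.0275, T=0.450, ωT=1.530540, cosh=2.418545, sinh=2.202126; start (x,ẋ)=(-0.026500, 0.496900) → end (x,ẋ)=(0.218619, 0.797322)
phase 2: p=0.2020, T=0.529, ωT=1.799235, cosh=3.105223, sinh=2.939797; start (x,ẋ)=(0.218619, 0.797322) → end (x,ẋ)=(0.942765, 2.642036)

x = 0.9428, ẋ = 2.6420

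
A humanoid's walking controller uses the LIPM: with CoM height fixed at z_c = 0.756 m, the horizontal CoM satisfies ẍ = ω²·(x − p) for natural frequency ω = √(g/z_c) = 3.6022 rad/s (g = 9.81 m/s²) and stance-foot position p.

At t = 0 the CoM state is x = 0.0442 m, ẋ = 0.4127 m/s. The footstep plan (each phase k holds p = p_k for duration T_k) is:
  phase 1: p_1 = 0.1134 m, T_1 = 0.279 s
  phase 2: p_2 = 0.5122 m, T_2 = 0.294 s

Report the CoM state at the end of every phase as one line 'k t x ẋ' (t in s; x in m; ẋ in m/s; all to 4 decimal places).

phase 1: p=0.1134, T=0.279, ωT=1.005014, cosh=1.548992, sinh=1.182953; start (x,ẋ)=(0.044200, 0.412700) → end (x,ẋ)=(0.141739, 0.344392)
phase 2: p=0.5122, T=0.294, ωT=1.059047, cosh=1.615204, sinh=1.268417; start (x,ẋ)=(0.141739, 0.344392) → end (x,ẋ)=(0.035099, -1.136407)

1 0.2790 0.1417 0.3444
2 0.5730 0.0351 -1.1364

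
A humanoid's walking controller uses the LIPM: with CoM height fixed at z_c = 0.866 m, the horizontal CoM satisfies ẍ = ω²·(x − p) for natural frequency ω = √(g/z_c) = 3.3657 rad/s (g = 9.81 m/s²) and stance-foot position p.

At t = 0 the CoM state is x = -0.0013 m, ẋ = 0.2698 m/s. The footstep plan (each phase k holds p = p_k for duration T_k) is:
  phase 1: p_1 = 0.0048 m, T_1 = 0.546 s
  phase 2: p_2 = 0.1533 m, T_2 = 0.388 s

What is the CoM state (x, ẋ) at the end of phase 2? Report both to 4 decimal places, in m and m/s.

phase 1: p=0.0048, T=0.546, ωT=1.837672, cosh=3.220543, sinh=3.061355; start (x,ẋ)=(-0.001300, 0.269800) → end (x,ẋ)=(0.230558, 0.806050)
phase 2: p=0.1533, T=0.388, ωT=1.305892, cosh=1.980955, sinh=1.710024; start (x,ẋ)=(0.230558, 0.806050) → end (x,ẋ)=(0.715878, 2.041402)

x = 0.7159, ẋ = 2.0414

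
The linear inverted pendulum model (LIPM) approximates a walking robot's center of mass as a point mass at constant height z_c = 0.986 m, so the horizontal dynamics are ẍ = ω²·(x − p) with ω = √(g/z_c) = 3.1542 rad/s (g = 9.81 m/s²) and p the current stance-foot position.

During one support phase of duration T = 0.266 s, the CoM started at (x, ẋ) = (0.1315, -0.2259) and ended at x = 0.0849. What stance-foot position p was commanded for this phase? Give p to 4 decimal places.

ωT = 3.1542·0.266 = 0.839017; cosh(ωT) = 1.373113, sinh(ωT) = 0.940978
x(T) = p + (x₀−p)·cosh(ωT) + (ẋ₀/ω)·sinh(ωT) ⇒ p·(1 − cosh) = x(T) − x₀·cosh − (ẋ₀/ω)·sinh
numerator   = 0.0849 − (0.1315)·1.373113 − (-0.2259/3.1542)·0.940978 = -0.028273
denominator = 1 − 1.373113 = -0.373113
p = -0.028273 / -0.373113 = 0.0758

p = 0.0758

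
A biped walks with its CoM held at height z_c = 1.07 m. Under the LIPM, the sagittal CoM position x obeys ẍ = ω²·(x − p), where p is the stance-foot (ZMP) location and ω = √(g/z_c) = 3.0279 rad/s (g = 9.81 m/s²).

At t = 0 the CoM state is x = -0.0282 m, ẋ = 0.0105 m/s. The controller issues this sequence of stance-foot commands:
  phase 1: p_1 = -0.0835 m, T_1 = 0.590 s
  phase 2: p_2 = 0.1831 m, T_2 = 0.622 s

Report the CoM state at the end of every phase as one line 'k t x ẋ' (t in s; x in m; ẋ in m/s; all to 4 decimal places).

phase 1: p=-0.0835, T=0.590, ωT=1.786461, cosh=3.067923, sinh=2.900371; start (x,ẋ)=(-0.028200, 0.010500) → end (x,ẋ)=(0.096214, 0.517860)
phase 2: p=0.1831, T=0.622, ωT=1.883354, cosh=3.363800, sinh=3.211721; start (x,ẋ)=(0.096214, 0.517860) → end (x,ẋ)=(0.440131, 0.897029)

1 0.5900 0.0962 0.5179
2 1.2120 0.4401 0.8970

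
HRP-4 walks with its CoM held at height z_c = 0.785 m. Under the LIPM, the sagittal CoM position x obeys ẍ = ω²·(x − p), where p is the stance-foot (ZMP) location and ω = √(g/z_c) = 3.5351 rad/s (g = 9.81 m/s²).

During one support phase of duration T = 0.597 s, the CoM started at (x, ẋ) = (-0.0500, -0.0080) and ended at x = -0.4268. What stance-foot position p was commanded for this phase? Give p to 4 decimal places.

ωT = 3.5351·0.597 = 2.110455; cosh(ωT) = 4.186588, sinh(ωT) = 4.065405
x(T) = p + (x₀−p)·cosh(ωT) + (ẋ₀/ω)·sinh(ωT) ⇒ p·(1 − cosh) = x(T) − x₀·cosh − (ẋ₀/ω)·sinh
numerator   = -0.4268 − (-0.0500)·4.186588 − (-0.0080/3.5351)·4.065405 = -0.208271
denominator = 1 − 4.186588 = -3.186588
p = -0.208271 / -3.186588 = 0.0654

p = 0.0654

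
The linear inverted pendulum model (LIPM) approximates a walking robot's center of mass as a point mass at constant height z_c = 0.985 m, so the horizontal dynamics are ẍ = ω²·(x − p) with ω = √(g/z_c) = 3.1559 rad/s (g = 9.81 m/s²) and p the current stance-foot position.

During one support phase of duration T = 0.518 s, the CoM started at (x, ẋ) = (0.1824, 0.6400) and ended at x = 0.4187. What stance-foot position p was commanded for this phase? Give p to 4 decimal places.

p = 0.3412

ωT = 3.1559·0.518 = 1.634756; cosh(ωT) = 2.661604, sinh(ωT) = 2.466604
x(T) = p + (x₀−p)·cosh(ωT) + (ẋ₀/ω)·sinh(ωT) ⇒ p·(1 − cosh) = x(T) − x₀·cosh − (ẋ₀/ω)·sinh
numerator   = 0.4187 − (0.1824)·2.661604 − (0.6400/3.1559)·2.466604 = -0.566991
denominator = 1 − 2.661604 = -1.661604
p = -0.566991 / -1.661604 = 0.3412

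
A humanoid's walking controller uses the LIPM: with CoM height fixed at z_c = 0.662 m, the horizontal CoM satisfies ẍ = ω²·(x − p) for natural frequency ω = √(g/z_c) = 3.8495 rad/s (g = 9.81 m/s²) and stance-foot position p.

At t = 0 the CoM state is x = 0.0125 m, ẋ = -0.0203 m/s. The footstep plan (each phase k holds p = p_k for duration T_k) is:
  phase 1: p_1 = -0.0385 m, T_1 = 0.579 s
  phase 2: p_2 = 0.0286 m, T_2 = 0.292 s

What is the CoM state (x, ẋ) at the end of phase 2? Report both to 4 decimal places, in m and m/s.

x = 0.5690, ẋ = 2.1567

phase 1: p=-0.0385, T=0.579, ωT=2.228860, cosh=4.698463, sinh=4.590812; start (x,ẋ)=(0.012500, -0.020300) → end (x,ẋ)=(0.176912, 0.805910)
phase 2: p=0.0286, T=0.292, ωT=1.124054, cosh=1.701132, sinh=1.376172; start (x,ẋ)=(0.176912, 0.805910) → end (x,ẋ)=(0.569007, 2.156655)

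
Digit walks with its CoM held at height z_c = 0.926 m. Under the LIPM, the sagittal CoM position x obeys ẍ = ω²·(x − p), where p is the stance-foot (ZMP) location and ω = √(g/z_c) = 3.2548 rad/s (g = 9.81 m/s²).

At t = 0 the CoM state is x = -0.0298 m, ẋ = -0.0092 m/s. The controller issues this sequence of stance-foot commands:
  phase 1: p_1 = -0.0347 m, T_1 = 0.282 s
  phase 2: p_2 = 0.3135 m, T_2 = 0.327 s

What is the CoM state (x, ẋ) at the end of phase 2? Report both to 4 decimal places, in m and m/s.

x = -0.2432, ẋ = -1.4244

phase 1: p=-0.0347, T=0.282, ωT=0.917854, cosh=1.451643, sinh=1.052267; start (x,ẋ)=(-0.029800, -0.009200) → end (x,ẋ)=(-0.030561, 0.003427)
phase 2: p=0.3135, T=0.327, ωT=1.064320, cosh=1.621914, sinh=1.276952; start (x,ẋ)=(-0.030561, 0.003427) → end (x,ẋ)=(-0.243193, -1.424437)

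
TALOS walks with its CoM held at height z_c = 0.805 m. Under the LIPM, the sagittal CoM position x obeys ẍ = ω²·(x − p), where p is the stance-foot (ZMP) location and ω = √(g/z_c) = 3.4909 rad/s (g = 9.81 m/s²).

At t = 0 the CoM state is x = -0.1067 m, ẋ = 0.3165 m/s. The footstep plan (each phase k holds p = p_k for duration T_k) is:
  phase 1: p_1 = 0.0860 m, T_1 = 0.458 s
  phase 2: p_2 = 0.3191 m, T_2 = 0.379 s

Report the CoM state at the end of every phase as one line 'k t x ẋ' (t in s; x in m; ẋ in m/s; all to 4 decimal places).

1 0.4580 -0.1950 -0.7811
2 0.8370 -1.1049 -4.7011

phase 1: p=0.0860, T=0.458, ωT=1.598832, cosh=2.574692, sinh=2.372560; start (x,ẋ)=(-0.106700, 0.316500) → end (x,ẋ)=(-0.195037, -0.781122)
phase 2: p=0.3191, T=0.379, ωT=1.323051, cosh=2.010591, sinh=1.744269; start (x,ẋ)=(-0.195037, -0.781122) → end (x,ẋ)=(-1.104916, -4.701132)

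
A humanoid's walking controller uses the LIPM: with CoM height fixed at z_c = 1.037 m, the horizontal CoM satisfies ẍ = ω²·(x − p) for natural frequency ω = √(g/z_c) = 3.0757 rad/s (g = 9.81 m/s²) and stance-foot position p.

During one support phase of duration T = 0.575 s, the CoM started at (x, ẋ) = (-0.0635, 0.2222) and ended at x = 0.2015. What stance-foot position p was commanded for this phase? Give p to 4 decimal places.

ωT = 3.0757·0.575 = 1.768527; cosh(ωT) = 3.016399, sinh(ωT) = 2.845815
x(T) = p + (x₀−p)·cosh(ωT) + (ẋ₀/ω)·sinh(ωT) ⇒ p·(1 − cosh) = x(T) − x₀·cosh − (ẋ₀/ω)·sinh
numerator   = 0.2015 − (-0.0635)·3.016399 − (0.2222/3.0757)·2.845815 = 0.187449
denominator = 1 − 3.016399 = -2.016399
p = 0.187449 / -2.016399 = -0.0930

p = -0.0930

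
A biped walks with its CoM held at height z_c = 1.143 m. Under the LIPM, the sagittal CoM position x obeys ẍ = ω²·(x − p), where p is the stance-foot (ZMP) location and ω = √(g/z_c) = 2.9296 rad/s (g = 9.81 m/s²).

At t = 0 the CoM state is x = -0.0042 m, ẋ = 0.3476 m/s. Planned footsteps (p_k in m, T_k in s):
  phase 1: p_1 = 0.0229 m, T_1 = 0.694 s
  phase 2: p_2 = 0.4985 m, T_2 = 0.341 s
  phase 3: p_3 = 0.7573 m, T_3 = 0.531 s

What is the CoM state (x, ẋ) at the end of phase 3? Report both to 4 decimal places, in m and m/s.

x = 1.5366, ẋ = 2.5556

phase 1: p=0.0229, T=0.694, ωT=2.033142, cosh=3.884487, sinh=3.753564; start (x,ẋ)=(-0.004200, 0.347600) → end (x,ẋ)=(0.362995, 1.052244)
phase 2: p=0.4985, T=0.341, ωT=0.998994, cosh=1.541899, sinh=1.173649; start (x,ẋ)=(0.362995, 1.052244) → end (x,ẋ)=(0.711112, 1.156542)
phase 3: p=0.7573, T=0.531, ωT=1.555618, cosh=2.474535, sinh=2.263476; start (x,ẋ)=(0.711112, 1.156542) → end (x,ẋ)=(1.536577, 2.555626)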